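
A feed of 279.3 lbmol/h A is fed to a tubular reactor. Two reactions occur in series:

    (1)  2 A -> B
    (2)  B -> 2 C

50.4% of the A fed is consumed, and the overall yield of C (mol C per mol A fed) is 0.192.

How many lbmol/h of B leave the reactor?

Conversion of A: A consumed = 2ξ₁ = 0.504 × 279.3 → ξ₁ = 70.38 lbmol/h.
Yield of C: 2ξ₂ / 279.3 = 0.192 → ξ₂ = 26.81 lbmol/h.
Outlet amounts (n = n₀ + Σ ν·ξ):
  A: 279.3 − 2(70.38) = 138.5
  B: 0 + 1(70.38) − 1(26.81) = 43.57
  C: 0 + 2(26.81) = 53.63

43.6 lbmol/h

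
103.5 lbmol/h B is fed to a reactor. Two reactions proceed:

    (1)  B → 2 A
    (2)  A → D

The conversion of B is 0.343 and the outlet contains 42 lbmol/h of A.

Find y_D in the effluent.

0.209

Conversion of B: B consumed = 1ξ₁ = 0.343 × 103.5 → ξ₁ = 35.5 lbmol/h.
A balance: n_A = 0 + 2ξ₁ − 1ξ₂ = 42 → ξ₂ = (2·35.5 − 42)/1 = 29 lbmol/h.
Outlet amounts (n = n₀ + Σ ν·ξ):
  B: 103.5 − 1(35.5) = 68
  A: 0 + 2(35.5) − 1(29) = 42
  D: 0 + 1(29) = 29
Total out = 139 lbmol/h; y_D = 29 / 139 = 0.2086.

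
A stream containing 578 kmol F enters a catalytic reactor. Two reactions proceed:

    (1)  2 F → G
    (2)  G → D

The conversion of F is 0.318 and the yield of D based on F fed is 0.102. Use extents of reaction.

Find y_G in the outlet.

Conversion of F: F consumed = 2ξ₁ = 0.318 × 578 → ξ₁ = 91.9 kmol.
Yield of D: 1ξ₂ / 578 = 0.102 → ξ₂ = 58.96 kmol.
Outlet amounts (n = n₀ + Σ ν·ξ):
  F: 578 − 2(91.9) = 394.2
  G: 0 + 1(91.9) − 1(58.96) = 32.95
  D: 0 + 1(58.96) = 58.96
Total out = 486.1 kmol; y_G = 32.95 / 486.1 = 0.06778.

0.0678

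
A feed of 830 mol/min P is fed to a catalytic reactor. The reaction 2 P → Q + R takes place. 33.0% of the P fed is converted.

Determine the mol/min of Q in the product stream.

P reacted = 0.33 × 830 = 273.9 mol/min; ν_P = −2, so ξ = 273.9/2 = 137 mol/min.
Outlet amounts (n = n₀ + ν ξ):
  P: 830 − 2(137) = 556.1
  Q: 0 + 1(137) = 137
  R: 0 + 1(137) = 137

137 mol/min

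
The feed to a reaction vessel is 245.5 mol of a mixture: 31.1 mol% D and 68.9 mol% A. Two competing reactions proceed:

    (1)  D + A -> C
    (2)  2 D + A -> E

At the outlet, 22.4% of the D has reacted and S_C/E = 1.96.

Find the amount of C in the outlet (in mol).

8.46 mol

Conversion of D: D consumed = 0.224 × 76.35 = 17.1 mol = 1ξ₁ + 2ξ₂.
Selectivity: 1ξ₁ / (1ξ₂) = 1.96 → ξ₁ = 1.96 ξ₂.
Substitute: (1·1.96 + 2) ξ₂ = 17.1 → ξ₂ = 4.319 mol, ξ₁ = 8.465 mol.
Outlet amounts (n = n₀ + Σ ν·ξ):
  D: 76.35 − 1(8.465) − 2(4.319) = 59.25
  A: 169.1 − 1(8.465) − 1(4.319) = 156.4
  C: 0 + 1(8.465) = 8.465
  E: 0 + 1(4.319) = 4.319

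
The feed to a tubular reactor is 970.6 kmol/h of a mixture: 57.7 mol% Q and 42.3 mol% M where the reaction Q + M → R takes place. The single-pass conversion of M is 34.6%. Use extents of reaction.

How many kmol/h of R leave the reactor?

M reacted = 0.346 × 410.6 = 142.1 kmol/h; ν_M = −1, so ξ = 142.1/1 = 142.1 kmol/h.
Outlet amounts (n = n₀ + ν ξ):
  Q: 560 − 1(142.1) = 418
  M: 410.6 − 1(142.1) = 268.5
  R: 0 + 1(142.1) = 142.1

142 kmol/h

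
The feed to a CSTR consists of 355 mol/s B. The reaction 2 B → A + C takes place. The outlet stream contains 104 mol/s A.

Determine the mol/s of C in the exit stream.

For A: n = n₀ + 1ξ → 104 = 0 + 1ξ, giving ξ = 104 mol/s.
Outlet amounts (n = n₀ + ν ξ):
  B: 355 − 2(104) = 147
  A: 0 + 1(104) = 104
  C: 0 + 1(104) = 104

104 mol/s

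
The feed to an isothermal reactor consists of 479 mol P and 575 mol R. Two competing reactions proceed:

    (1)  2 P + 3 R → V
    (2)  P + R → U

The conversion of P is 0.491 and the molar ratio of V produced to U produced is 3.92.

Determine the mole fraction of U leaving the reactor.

Conversion of P: P consumed = 0.491 × 479 = 235.2 mol = 2ξ₁ + 1ξ₂.
Selectivity: 1ξ₁ / (1ξ₂) = 3.92 → ξ₁ = 3.92 ξ₂.
Substitute: (2·3.92 + 1) ξ₂ = 235.2 → ξ₂ = 26.61 mol, ξ₁ = 104.3 mol.
Outlet amounts (n = n₀ + Σ ν·ξ):
  P: 479 − 2(104.3) − 1(26.61) = 243.8
  R: 575 − 3(104.3) − 1(26.61) = 235.5
  V: 0 + 1(104.3) = 104.3
  U: 0 + 1(26.61) = 26.61
Total out = 610.2 mol; y_U = 26.61 / 610.2 = 0.0436.

0.0436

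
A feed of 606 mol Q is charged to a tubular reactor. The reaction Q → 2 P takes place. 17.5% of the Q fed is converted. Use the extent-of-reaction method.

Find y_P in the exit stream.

Q reacted = 0.175 × 606 = 106 mol; ν_Q = −1, so ξ = 106/1 = 106 mol.
Outlet amounts (n = n₀ + ν ξ):
  Q: 606 − 1(106) = 499.9
  P: 0 + 2(106) = 212.1
Total out = 712 mol; y_P = 212.1 / 712 = 0.2979.

0.298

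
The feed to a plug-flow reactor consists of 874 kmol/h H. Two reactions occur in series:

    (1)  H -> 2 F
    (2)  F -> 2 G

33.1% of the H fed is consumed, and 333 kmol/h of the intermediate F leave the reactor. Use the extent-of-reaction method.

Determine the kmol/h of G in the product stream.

Conversion of H: H consumed = 1ξ₁ = 0.331 × 874 → ξ₁ = 289.3 kmol/h.
F balance: n_F = 0 + 2ξ₁ − 1ξ₂ = 333 → ξ₂ = (2·289.3 − 333)/1 = 245.6 kmol/h.
Outlet amounts (n = n₀ + Σ ν·ξ):
  H: 874 − 1(289.3) = 584.7
  F: 0 + 2(289.3) − 1(245.6) = 333
  G: 0 + 2(245.6) = 491.2

491 kmol/h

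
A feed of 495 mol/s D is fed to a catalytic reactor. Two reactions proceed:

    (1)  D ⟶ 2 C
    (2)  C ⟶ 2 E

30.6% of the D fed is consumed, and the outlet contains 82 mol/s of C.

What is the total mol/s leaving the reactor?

867 mol/s

Conversion of D: D consumed = 1ξ₁ = 0.306 × 495 → ξ₁ = 151.5 mol/s.
C balance: n_C = 0 + 2ξ₁ − 1ξ₂ = 82 → ξ₂ = (2·151.5 − 82)/1 = 220.9 mol/s.
Outlet amounts (n = n₀ + Σ ν·ξ):
  D: 495 − 1(151.5) = 343.5
  C: 0 + 2(151.5) − 1(220.9) = 82
  E: 0 + 2(220.9) = 441.9
Total out = 343.5 + 82 + 441.9 = 867.4 mol/s.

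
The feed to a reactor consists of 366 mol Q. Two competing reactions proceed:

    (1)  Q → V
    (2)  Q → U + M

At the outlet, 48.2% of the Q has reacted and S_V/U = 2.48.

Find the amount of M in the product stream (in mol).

Conversion of Q: Q consumed = 0.482 × 366 = 176.4 mol = 1ξ₁ + 1ξ₂.
Selectivity: 1ξ₁ / (1ξ₂) = 2.48 → ξ₁ = 2.48 ξ₂.
Substitute: (1·2.48 + 1) ξ₂ = 176.4 → ξ₂ = 50.69 mol, ξ₁ = 125.7 mol.
Outlet amounts (n = n₀ + Σ ν·ξ):
  Q: 366 − 1(125.7) − 1(50.69) = 189.6
  V: 0 + 1(125.7) = 125.7
  U: 0 + 1(50.69) = 50.69
  M: 0 + 1(50.69) = 50.69

50.7 mol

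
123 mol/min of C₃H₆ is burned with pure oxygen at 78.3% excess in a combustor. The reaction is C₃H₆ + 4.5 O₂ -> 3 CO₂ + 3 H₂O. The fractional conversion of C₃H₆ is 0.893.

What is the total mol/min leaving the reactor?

Stoichiometric O₂ = 4.5 × 123 = 553.5 mol/min; O₂ fed = 553.5 × 1.783 = 986.9 mol/min.
Fuel reacted = 0.893 × 123 → ξ = 109.8 mol/min.
Outlet (n = n₀ + ν ξ):
  C₃H₆: 123 − 1(109.8) = 13.16
  O₂: 986.9 − 4.5(109.8) = 492.6
  CO₂: 0 + 3(109.8) = 329.5
  H₂O: 0 + 3(109.8) = 329.5
Total out = 13.16 + 492.6 + 329.5 + 329.5 = 1165 mol/min.

1160 mol/min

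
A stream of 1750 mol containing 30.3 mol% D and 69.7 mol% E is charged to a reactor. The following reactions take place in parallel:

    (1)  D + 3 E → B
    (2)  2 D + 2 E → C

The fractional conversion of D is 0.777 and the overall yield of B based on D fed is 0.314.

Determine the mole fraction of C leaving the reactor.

Yield of B: 1ξ₁ / 530.2 = 0.314 → ξ₁ = 166.5 mol.
Conversion of D: 1ξ₁ + 2ξ₂ = 0.777 × 530.2 = 412 → ξ₂ = 122.8 mol.
Outlet amounts (n = n₀ + Σ ν·ξ):
  D: 530.2 − 1(166.5) − 2(122.8) = 118.2
  E: 1220 − 3(166.5) − 2(122.8) = 474.7
  B: 0 + 1(166.5) = 166.5
  C: 0 + 1(122.8) = 122.8
Total out = 882.2 mol; y_C = 122.8 / 882.2 = 0.1391.

0.139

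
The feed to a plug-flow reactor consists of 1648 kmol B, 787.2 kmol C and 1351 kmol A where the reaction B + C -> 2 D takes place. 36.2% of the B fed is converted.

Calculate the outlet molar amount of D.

B reacted = 0.362 × 1648 = 596.6 kmol; ν_B = −1, so ξ = 596.6/1 = 596.6 kmol.
Outlet amounts (n = n₀ + ν ξ):
  B: 1648 − 1(596.6) = 1051
  C: 787.2 − 1(596.6) = 190.6
  D: 0 + 2(596.6) = 1193
  A: 1351 (inert)

1190 kmol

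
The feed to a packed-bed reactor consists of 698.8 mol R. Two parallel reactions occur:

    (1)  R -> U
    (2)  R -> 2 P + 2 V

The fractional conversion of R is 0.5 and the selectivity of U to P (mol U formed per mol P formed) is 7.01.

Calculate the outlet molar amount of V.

46.5 mol

Conversion of R: R consumed = 0.5 × 698.8 = 349.4 mol = 1ξ₁ + 1ξ₂.
Selectivity: 1ξ₁ / (2ξ₂) = 7.01 → ξ₁ = 14.02 ξ₂.
Substitute: (1·14.02 + 1) ξ₂ = 349.4 → ξ₂ = 23.26 mol, ξ₁ = 326.1 mol.
Outlet amounts (n = n₀ + Σ ν·ξ):
  R: 698.8 − 1(326.1) − 1(23.26) = 349.4
  U: 0 + 1(326.1) = 326.1
  P: 0 + 2(23.26) = 46.52
  V: 0 + 2(23.26) = 46.52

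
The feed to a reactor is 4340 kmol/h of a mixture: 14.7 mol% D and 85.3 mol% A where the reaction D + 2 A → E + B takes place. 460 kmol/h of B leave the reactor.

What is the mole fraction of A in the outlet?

0.717

For B: n = n₀ + 1ξ → 460 = 0 + 1ξ, giving ξ = 460 kmol/h.
Outlet amounts (n = n₀ + ν ξ):
  D: 638 − 1(460) = 178
  A: 3702 − 2(460) = 2782
  E: 0 + 1(460) = 460
  B: 0 + 1(460) = 460
Total out = 3880 kmol/h; y_A = 2782 / 3880 = 0.717.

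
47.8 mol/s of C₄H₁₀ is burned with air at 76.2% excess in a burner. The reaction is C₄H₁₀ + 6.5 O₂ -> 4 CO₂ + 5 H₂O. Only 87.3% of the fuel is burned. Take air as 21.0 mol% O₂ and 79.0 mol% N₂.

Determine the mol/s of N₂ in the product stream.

Stoichiometric O₂ = 6.5 × 47.8 = 310.7 mol/s; O₂ fed = 310.7 × 1.762 = 547.5 mol/s.
N₂ fed = 547.5 × 79/21 = 2059 mol/s.
Fuel reacted = 0.873 × 47.8 → ξ = 41.73 mol/s.
Outlet (n = n₀ + ν ξ):
  C₄H₁₀: 47.8 − 1(41.73) = 6.071
  O₂: 547.5 − 6.5(41.73) = 276.2
  N₂: 2059 (inert)
  CO₂: 0 + 4(41.73) = 166.9
  H₂O: 0 + 5(41.73) = 208.6

2060 mol/s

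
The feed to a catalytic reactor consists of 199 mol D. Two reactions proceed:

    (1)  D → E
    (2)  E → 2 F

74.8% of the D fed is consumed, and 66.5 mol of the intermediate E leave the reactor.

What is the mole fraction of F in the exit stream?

0.585

Conversion of D: D consumed = 1ξ₁ = 0.748 × 199 → ξ₁ = 148.9 mol.
E balance: n_E = 0 + 1ξ₁ − 1ξ₂ = 66.5 → ξ₂ = (1·148.9 − 66.5)/1 = 82.35 mol.
Outlet amounts (n = n₀ + Σ ν·ξ):
  D: 199 − 1(148.9) = 50.15
  E: 0 + 1(148.9) − 1(82.35) = 66.5
  F: 0 + 2(82.35) = 164.7
Total out = 281.4 mol; y_F = 164.7 / 281.4 = 0.5854.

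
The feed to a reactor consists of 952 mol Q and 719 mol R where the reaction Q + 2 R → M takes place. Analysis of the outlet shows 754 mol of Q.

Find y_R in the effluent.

0.253

For Q: n = n₀ − 1ξ → 754 = 952 − 1ξ, giving ξ = 198 mol.
Outlet amounts (n = n₀ + ν ξ):
  Q: 952 − 1(198) = 754
  R: 719 − 2(198) = 323
  M: 0 + 1(198) = 198
Total out = 1275 mol; y_R = 323 / 1275 = 0.2533.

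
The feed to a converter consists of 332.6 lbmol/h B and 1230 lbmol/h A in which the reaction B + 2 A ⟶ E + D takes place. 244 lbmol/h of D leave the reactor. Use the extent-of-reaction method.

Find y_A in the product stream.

For D: n = n₀ + 1ξ → 244 = 0 + 1ξ, giving ξ = 244 lbmol/h.
Outlet amounts (n = n₀ + ν ξ):
  B: 332.6 − 1(244) = 88.6
  A: 1230 − 2(244) = 742
  E: 0 + 1(244) = 244
  D: 0 + 1(244) = 244
Total out = 1319 lbmol/h; y_A = 742 / 1319 = 0.5627.

0.563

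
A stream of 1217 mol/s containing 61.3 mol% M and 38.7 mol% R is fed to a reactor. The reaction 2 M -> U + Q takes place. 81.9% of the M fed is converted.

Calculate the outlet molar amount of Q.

M reacted = 0.819 × 746 = 611 mol/s; ν_M = −2, so ξ = 611/2 = 305.5 mol/s.
Outlet amounts (n = n₀ + ν ξ):
  M: 746 − 2(305.5) = 135
  U: 0 + 1(305.5) = 305.5
  Q: 0 + 1(305.5) = 305.5
  R: 471 (inert)

305 mol/s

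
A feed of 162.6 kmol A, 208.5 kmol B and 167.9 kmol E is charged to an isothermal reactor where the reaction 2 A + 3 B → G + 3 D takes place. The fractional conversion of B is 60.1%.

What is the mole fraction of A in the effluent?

B reacted = 0.601 × 208.5 = 125.3 kmol; ν_B = −3, so ξ = 125.3/3 = 41.77 kmol.
Outlet amounts (n = n₀ + ν ξ):
  A: 162.6 − 2(41.77) = 79.06
  B: 208.5 − 3(41.77) = 83.19
  G: 0 + 1(41.77) = 41.77
  D: 0 + 3(41.77) = 125.3
  E: 167.9 (inert)
Total out = 497.2 kmol; y_A = 79.06 / 497.2 = 0.159.

0.159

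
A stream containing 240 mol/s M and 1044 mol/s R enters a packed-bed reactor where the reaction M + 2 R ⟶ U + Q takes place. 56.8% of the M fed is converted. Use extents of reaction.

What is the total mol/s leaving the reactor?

1150 mol/s

M reacted = 0.568 × 240 = 136.3 mol/s; ν_M = −1, so ξ = 136.3/1 = 136.3 mol/s.
Outlet amounts (n = n₀ + ν ξ):
  M: 240 − 1(136.3) = 103.7
  R: 1044 − 2(136.3) = 771.4
  U: 0 + 1(136.3) = 136.3
  Q: 0 + 1(136.3) = 136.3
Total out = 103.7 + 771.4 + 136.3 + 136.3 = 1148 mol/s.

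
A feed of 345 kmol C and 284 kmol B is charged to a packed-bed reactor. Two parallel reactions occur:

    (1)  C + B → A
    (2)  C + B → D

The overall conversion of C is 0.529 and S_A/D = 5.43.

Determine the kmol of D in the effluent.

Conversion of C: C consumed = 0.529 × 345 = 182.5 kmol = 1ξ₁ + 1ξ₂.
Selectivity: 1ξ₁ / (1ξ₂) = 5.43 → ξ₁ = 5.43 ξ₂.
Substitute: (1·5.43 + 1) ξ₂ = 182.5 → ξ₂ = 28.38 kmol, ξ₁ = 154.1 kmol.
Outlet amounts (n = n₀ + Σ ν·ξ):
  C: 345 − 1(154.1) − 1(28.38) = 162.5
  B: 284 − 1(154.1) − 1(28.38) = 101.5
  A: 0 + 1(154.1) = 154.1
  D: 0 + 1(28.38) = 28.38

28.4 kmol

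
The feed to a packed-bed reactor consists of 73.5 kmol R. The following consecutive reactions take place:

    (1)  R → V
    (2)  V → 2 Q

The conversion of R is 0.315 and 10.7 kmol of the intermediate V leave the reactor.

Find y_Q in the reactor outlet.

0.29

Conversion of R: R consumed = 1ξ₁ = 0.315 × 73.5 → ξ₁ = 23.15 kmol.
V balance: n_V = 0 + 1ξ₁ − 1ξ₂ = 10.7 → ξ₂ = (1·23.15 − 10.7)/1 = 12.45 kmol.
Outlet amounts (n = n₀ + Σ ν·ξ):
  R: 73.5 − 1(23.15) = 50.35
  V: 0 + 1(23.15) − 1(12.45) = 10.7
  Q: 0 + 2(12.45) = 24.91
Total out = 85.95 kmol; y_Q = 24.91 / 85.95 = 0.2898.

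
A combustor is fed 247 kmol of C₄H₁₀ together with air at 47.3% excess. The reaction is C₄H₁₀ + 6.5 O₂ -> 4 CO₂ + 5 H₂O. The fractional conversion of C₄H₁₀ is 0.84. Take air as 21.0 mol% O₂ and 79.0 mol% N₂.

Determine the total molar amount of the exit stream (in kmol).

Stoichiometric O₂ = 6.5 × 247 = 1606 kmol; O₂ fed = 1606 × 1.473 = 2365 kmol.
N₂ fed = 2365 × 79/21 = 8897 kmol.
Fuel reacted = 0.84 × 247 → ξ = 207.5 kmol.
Outlet (n = n₀ + ν ξ):
  C₄H₁₀: 247 − 1(207.5) = 39.52
  O₂: 2365 − 6.5(207.5) = 1016
  N₂: 8897 (inert)
  CO₂: 0 + 4(207.5) = 829.9
  H₂O: 0 + 5(207.5) = 1037
Total out = 39.52 + 1016 + 8897 + 829.9 + 1037 = 11820 kmol.

11800 kmol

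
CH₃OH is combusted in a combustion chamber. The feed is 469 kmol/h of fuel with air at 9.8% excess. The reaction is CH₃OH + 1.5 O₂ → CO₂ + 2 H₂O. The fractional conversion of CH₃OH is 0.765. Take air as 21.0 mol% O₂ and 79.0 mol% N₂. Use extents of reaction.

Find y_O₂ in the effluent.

Stoichiometric O₂ = 1.5 × 469 = 703.5 kmol/h; O₂ fed = 703.5 × 1.098 = 772.4 kmol/h.
N₂ fed = 772.4 × 79/21 = 2906 kmol/h.
Fuel reacted = 0.765 × 469 → ξ = 358.8 kmol/h.
Outlet (n = n₀ + ν ξ):
  CH₃OH: 469 − 1(358.8) = 110.2
  O₂: 772.4 − 1.5(358.8) = 234.3
  N₂: 2906 (inert)
  CO₂: 0 + 1(358.8) = 358.8
  H₂O: 0 + 2(358.8) = 717.6
Total out = 4327 kmol/h; y_O₂ = 234.3 / 4327 = 0.05414.

0.0541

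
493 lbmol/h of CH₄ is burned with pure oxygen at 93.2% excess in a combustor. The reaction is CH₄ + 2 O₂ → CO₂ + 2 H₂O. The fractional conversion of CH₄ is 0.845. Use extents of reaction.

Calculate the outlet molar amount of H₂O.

Stoichiometric O₂ = 2 × 493 = 986 lbmol/h; O₂ fed = 986 × 1.932 = 1905 lbmol/h.
Fuel reacted = 0.845 × 493 → ξ = 416.6 lbmol/h.
Outlet (n = n₀ + ν ξ):
  CH₄: 493 − 1(416.6) = 76.42
  O₂: 1905 − 2(416.6) = 1072
  CO₂: 0 + 1(416.6) = 416.6
  H₂O: 0 + 2(416.6) = 833.2

833 lbmol/h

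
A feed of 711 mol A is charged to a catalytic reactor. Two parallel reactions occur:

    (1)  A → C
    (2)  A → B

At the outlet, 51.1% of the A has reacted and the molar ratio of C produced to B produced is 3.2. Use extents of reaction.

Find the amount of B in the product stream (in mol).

Conversion of A: A consumed = 0.511 × 711 = 363.3 mol = 1ξ₁ + 1ξ₂.
Selectivity: 1ξ₁ / (1ξ₂) = 3.2 → ξ₁ = 3.2 ξ₂.
Substitute: (1·3.2 + 1) ξ₂ = 363.3 → ξ₂ = 86.51 mol, ξ₁ = 276.8 mol.
Outlet amounts (n = n₀ + Σ ν·ξ):
  A: 711 − 1(276.8) − 1(86.51) = 347.7
  C: 0 + 1(276.8) = 276.8
  B: 0 + 1(86.51) = 86.51

86.5 mol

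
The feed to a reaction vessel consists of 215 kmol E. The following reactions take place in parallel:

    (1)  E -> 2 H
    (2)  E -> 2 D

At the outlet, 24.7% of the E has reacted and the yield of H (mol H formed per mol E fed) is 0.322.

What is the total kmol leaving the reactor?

268 kmol

Yield of H: 2ξ₁ / 215 = 0.322 → ξ₁ = 34.62 kmol.
Conversion of E: 1ξ₁ + 1ξ₂ = 0.247 × 215 = 53.1 → ξ₂ = 18.49 kmol.
Outlet amounts (n = n₀ + Σ ν·ξ):
  E: 215 − 1(34.62) − 1(18.49) = 161.9
  H: 0 + 2(34.62) = 69.23
  D: 0 + 2(18.49) = 36.98
Total out = 161.9 + 69.23 + 36.98 = 268.1 kmol.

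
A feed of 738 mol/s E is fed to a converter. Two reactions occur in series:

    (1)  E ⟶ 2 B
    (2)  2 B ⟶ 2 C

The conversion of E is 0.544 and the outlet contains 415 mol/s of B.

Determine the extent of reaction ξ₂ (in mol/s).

ξ₂ = 194 mol/s

Conversion of E: E consumed = 1ξ₁ = 0.544 × 738 → ξ₁ = 401.5 mol/s.
B balance: n_B = 0 + 2ξ₁ − 2ξ₂ = 415 → ξ₂ = (2·401.5 − 415)/2 = 194 mol/s.
Outlet amounts (n = n₀ + Σ ν·ξ):
  E: 738 − 1(401.5) = 336.5
  B: 0 + 2(401.5) − 2(194) = 415
  C: 0 + 2(194) = 387.9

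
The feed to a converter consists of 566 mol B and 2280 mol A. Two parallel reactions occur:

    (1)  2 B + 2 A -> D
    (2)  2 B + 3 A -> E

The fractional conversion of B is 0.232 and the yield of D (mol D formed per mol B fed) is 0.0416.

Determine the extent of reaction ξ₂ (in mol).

Yield of D: 1ξ₁ / 566 = 0.0416 → ξ₁ = 23.55 mol.
Conversion of B: 2ξ₁ + 2ξ₂ = 0.232 × 566 = 131.3 → ξ₂ = 42.11 mol.
Outlet amounts (n = n₀ + Σ ν·ξ):
  B: 566 − 2(23.55) − 2(42.11) = 434.7
  A: 2280 − 2(23.55) − 3(42.11) = 2107
  D: 0 + 1(23.55) = 23.55
  E: 0 + 1(42.11) = 42.11

ξ₂ = 42.1 mol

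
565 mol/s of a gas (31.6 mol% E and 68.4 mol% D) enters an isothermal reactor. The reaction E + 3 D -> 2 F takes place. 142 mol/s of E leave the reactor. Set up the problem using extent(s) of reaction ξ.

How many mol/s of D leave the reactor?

For E: n = n₀ − 1ξ → 142 = 178.5 − 1ξ, giving ξ = 36.54 mol/s.
Outlet amounts (n = n₀ + ν ξ):
  E: 178.5 − 1(36.54) = 142
  D: 386.5 − 3(36.54) = 276.8
  F: 0 + 2(36.54) = 73.08

277 mol/s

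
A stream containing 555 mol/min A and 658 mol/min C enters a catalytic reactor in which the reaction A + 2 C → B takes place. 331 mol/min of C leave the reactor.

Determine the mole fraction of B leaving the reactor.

0.185

For C: n = n₀ − 2ξ → 331 = 658 − 2ξ, giving ξ = 163.5 mol/min.
Outlet amounts (n = n₀ + ν ξ):
  A: 555 − 1(163.5) = 391.5
  C: 658 − 2(163.5) = 331
  B: 0 + 1(163.5) = 163.5
Total out = 886 mol/min; y_B = 163.5 / 886 = 0.1845.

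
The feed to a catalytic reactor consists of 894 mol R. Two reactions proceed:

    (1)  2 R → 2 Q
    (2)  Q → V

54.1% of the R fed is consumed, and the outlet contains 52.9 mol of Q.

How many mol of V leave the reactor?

431 mol

Conversion of R: R consumed = 2ξ₁ = 0.541 × 894 → ξ₁ = 241.8 mol.
Q balance: n_Q = 0 + 2ξ₁ − 1ξ₂ = 52.9 → ξ₂ = (2·241.8 − 52.9)/1 = 430.8 mol.
Outlet amounts (n = n₀ + Σ ν·ξ):
  R: 894 − 2(241.8) = 410.3
  Q: 0 + 2(241.8) − 1(430.8) = 52.9
  V: 0 + 1(430.8) = 430.8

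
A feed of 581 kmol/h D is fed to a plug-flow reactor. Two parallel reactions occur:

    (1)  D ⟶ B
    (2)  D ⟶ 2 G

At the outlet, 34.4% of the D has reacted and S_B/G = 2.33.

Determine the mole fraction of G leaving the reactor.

0.115

Conversion of D: D consumed = 0.344 × 581 = 199.9 kmol/h = 1ξ₁ + 1ξ₂.
Selectivity: 1ξ₁ / (2ξ₂) = 2.33 → ξ₁ = 4.66 ξ₂.
Substitute: (1·4.66 + 1) ξ₂ = 199.9 → ξ₂ = 35.31 kmol/h, ξ₁ = 164.6 kmol/h.
Outlet amounts (n = n₀ + Σ ν·ξ):
  D: 581 − 1(164.6) − 1(35.31) = 381.1
  B: 0 + 1(164.6) = 164.6
  G: 0 + 2(35.31) = 70.62
Total out = 616.3 kmol/h; y_G = 70.62 / 616.3 = 0.1146.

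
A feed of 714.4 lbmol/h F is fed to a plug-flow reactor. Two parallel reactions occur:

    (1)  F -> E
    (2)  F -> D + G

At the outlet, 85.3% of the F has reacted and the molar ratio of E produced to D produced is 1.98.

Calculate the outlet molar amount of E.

405 lbmol/h

Conversion of F: F consumed = 0.853 × 714.4 = 609.4 lbmol/h = 1ξ₁ + 1ξ₂.
Selectivity: 1ξ₁ / (1ξ₂) = 1.98 → ξ₁ = 1.98 ξ₂.
Substitute: (1·1.98 + 1) ξ₂ = 609.4 → ξ₂ = 204.5 lbmol/h, ξ₁ = 404.9 lbmol/h.
Outlet amounts (n = n₀ + Σ ν·ξ):
  F: 714.4 − 1(404.9) − 1(204.5) = 105
  E: 0 + 1(404.9) = 404.9
  D: 0 + 1(204.5) = 204.5
  G: 0 + 1(204.5) = 204.5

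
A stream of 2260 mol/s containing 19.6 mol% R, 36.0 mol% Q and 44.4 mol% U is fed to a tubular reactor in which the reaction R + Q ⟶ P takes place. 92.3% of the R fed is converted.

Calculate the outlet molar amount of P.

R reacted = 0.923 × 443 = 408.9 mol/s; ν_R = −1, so ξ = 408.9/1 = 408.9 mol/s.
Outlet amounts (n = n₀ + ν ξ):
  R: 443 − 1(408.9) = 34.11
  Q: 813.6 − 1(408.9) = 404.7
  P: 0 + 1(408.9) = 408.9
  U: 1003 (inert)

409 mol/s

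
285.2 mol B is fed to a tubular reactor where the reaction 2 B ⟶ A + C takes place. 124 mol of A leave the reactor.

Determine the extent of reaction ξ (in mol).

For A: n = n₀ + 1ξ → 124 = 0 + 1ξ, giving ξ = 124 mol.
Outlet amounts (n = n₀ + ν ξ):
  B: 285.2 − 2(124) = 37.2
  A: 0 + 1(124) = 124
  C: 0 + 1(124) = 124

ξ = 124 mol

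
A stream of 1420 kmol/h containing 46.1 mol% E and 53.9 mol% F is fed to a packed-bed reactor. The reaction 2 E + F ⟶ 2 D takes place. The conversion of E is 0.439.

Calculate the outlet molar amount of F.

622 kmol/h

E reacted = 0.439 × 654.6 = 287.4 kmol/h; ν_E = −2, so ξ = 287.4/2 = 143.7 kmol/h.
Outlet amounts (n = n₀ + ν ξ):
  E: 654.6 − 2(143.7) = 367.2
  F: 765.4 − 1(143.7) = 621.7
  D: 0 + 2(143.7) = 287.4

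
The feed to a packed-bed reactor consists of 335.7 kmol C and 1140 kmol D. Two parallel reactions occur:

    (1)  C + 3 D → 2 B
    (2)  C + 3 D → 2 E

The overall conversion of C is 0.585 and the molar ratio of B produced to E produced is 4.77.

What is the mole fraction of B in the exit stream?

Conversion of C: C consumed = 0.585 × 335.7 = 196.4 kmol = 1ξ₁ + 1ξ₂.
Selectivity: 2ξ₁ / (2ξ₂) = 4.77 → ξ₁ = 4.77 ξ₂.
Substitute: (1·4.77 + 1) ξ₂ = 196.4 → ξ₂ = 34.04 kmol, ξ₁ = 162.3 kmol.
Outlet amounts (n = n₀ + Σ ν·ξ):
  C: 335.7 − 1(162.3) − 1(34.04) = 139.3
  D: 1140 − 3(162.3) − 3(34.04) = 550.8
  B: 0 + 2(162.3) = 324.7
  E: 0 + 2(34.04) = 68.07
Total out = 1083 kmol; y_B = 324.7 / 1083 = 0.2998.

0.3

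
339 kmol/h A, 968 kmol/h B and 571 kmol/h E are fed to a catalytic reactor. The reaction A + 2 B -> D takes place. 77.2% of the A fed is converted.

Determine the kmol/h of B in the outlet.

445 kmol/h

A reacted = 0.772 × 339 = 261.7 kmol/h; ν_A = −1, so ξ = 261.7/1 = 261.7 kmol/h.
Outlet amounts (n = n₀ + ν ξ):
  A: 339 − 1(261.7) = 77.29
  B: 968 − 2(261.7) = 444.6
  D: 0 + 1(261.7) = 261.7
  E: 571 (inert)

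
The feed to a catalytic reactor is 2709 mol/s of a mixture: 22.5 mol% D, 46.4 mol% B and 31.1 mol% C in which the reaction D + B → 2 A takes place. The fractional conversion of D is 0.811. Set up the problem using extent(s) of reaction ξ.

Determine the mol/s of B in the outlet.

763 mol/s

D reacted = 0.811 × 609.5 = 494.3 mol/s; ν_D = −1, so ξ = 494.3/1 = 494.3 mol/s.
Outlet amounts (n = n₀ + ν ξ):
  D: 609.5 − 1(494.3) = 115.2
  B: 1257 − 1(494.3) = 762.7
  A: 0 + 2(494.3) = 988.6
  C: 842.5 (inert)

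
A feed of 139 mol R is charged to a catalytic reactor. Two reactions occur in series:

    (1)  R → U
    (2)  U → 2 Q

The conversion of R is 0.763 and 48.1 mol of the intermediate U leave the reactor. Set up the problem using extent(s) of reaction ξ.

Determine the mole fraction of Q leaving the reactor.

0.589

Conversion of R: R consumed = 1ξ₁ = 0.763 × 139 → ξ₁ = 106.1 mol.
U balance: n_U = 0 + 1ξ₁ − 1ξ₂ = 48.1 → ξ₂ = (1·106.1 − 48.1)/1 = 57.96 mol.
Outlet amounts (n = n₀ + Σ ν·ξ):
  R: 139 − 1(106.1) = 32.94
  U: 0 + 1(106.1) − 1(57.96) = 48.1
  Q: 0 + 2(57.96) = 115.9
Total out = 197 mol; y_Q = 115.9 / 197 = 0.5885.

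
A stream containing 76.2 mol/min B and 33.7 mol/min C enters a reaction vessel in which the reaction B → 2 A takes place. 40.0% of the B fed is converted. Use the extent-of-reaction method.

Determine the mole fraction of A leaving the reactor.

B reacted = 0.4 × 76.2 = 30.48 mol/min; ν_B = −1, so ξ = 30.48/1 = 30.48 mol/min.
Outlet amounts (n = n₀ + ν ξ):
  B: 76.2 − 1(30.48) = 45.72
  A: 0 + 2(30.48) = 60.96
  C: 33.7 (inert)
Total out = 140.4 mol/min; y_A = 60.96 / 140.4 = 0.4342.

0.434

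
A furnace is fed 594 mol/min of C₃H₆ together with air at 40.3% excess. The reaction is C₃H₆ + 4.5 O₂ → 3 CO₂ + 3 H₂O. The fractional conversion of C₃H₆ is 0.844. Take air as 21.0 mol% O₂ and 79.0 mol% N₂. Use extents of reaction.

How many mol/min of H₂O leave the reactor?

1500 mol/min

Stoichiometric O₂ = 4.5 × 594 = 2673 mol/min; O₂ fed = 2673 × 1.403 = 3750 mol/min.
N₂ fed = 3750 × 79/21 = 14110 mol/min.
Fuel reacted = 0.844 × 594 → ξ = 501.3 mol/min.
Outlet (n = n₀ + ν ξ):
  C₃H₆: 594 − 1(501.3) = 92.66
  O₂: 3750 − 4.5(501.3) = 1494
  N₂: 14110 (inert)
  CO₂: 0 + 3(501.3) = 1504
  H₂O: 0 + 3(501.3) = 1504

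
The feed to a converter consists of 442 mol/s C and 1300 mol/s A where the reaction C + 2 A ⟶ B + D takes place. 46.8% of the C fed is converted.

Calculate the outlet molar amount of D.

207 mol/s

C reacted = 0.468 × 442 = 206.9 mol/s; ν_C = −1, so ξ = 206.9/1 = 206.9 mol/s.
Outlet amounts (n = n₀ + ν ξ):
  C: 442 − 1(206.9) = 235.1
  A: 1300 − 2(206.9) = 886.3
  B: 0 + 1(206.9) = 206.9
  D: 0 + 1(206.9) = 206.9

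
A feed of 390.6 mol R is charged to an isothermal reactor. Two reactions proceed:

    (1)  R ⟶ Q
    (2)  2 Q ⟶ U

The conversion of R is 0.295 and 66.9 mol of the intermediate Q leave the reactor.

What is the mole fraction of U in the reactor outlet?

0.0659

Conversion of R: R consumed = 1ξ₁ = 0.295 × 390.6 → ξ₁ = 115.2 mol.
Q balance: n_Q = 0 + 1ξ₁ − 2ξ₂ = 66.9 → ξ₂ = (1·115.2 − 66.9)/2 = 24.16 mol.
Outlet amounts (n = n₀ + Σ ν·ξ):
  R: 390.6 − 1(115.2) = 275.4
  Q: 0 + 1(115.2) − 2(24.16) = 66.9
  U: 0 + 1(24.16) = 24.16
Total out = 366.4 mol; y_U = 24.16 / 366.4 = 0.06594.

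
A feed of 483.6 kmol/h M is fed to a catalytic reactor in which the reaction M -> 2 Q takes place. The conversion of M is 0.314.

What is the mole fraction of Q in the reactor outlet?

0.478

M reacted = 0.314 × 483.6 = 151.9 kmol/h; ν_M = −1, so ξ = 151.9/1 = 151.9 kmol/h.
Outlet amounts (n = n₀ + ν ξ):
  M: 483.6 − 1(151.9) = 331.7
  Q: 0 + 2(151.9) = 303.7
Total out = 635.5 kmol/h; y_Q = 303.7 / 635.5 = 0.4779.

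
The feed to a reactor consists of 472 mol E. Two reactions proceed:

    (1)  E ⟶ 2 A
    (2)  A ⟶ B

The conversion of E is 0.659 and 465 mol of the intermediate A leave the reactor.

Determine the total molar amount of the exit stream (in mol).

783 mol

Conversion of E: E consumed = 1ξ₁ = 0.659 × 472 → ξ₁ = 311 mol.
A balance: n_A = 0 + 2ξ₁ − 1ξ₂ = 465 → ξ₂ = (2·311 − 465)/1 = 157.1 mol.
Outlet amounts (n = n₀ + Σ ν·ξ):
  E: 472 − 1(311) = 161
  A: 0 + 2(311) − 1(157.1) = 465
  B: 0 + 1(157.1) = 157.1
Total out = 161 + 465 + 157.1 = 783 mol.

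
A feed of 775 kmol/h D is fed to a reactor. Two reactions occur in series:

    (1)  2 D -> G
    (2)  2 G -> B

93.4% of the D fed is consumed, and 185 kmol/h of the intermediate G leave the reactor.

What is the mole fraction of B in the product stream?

Conversion of D: D consumed = 2ξ₁ = 0.934 × 775 → ξ₁ = 361.9 kmol/h.
G balance: n_G = 0 + 1ξ₁ − 2ξ₂ = 185 → ξ₂ = (1·361.9 − 185)/2 = 88.46 kmol/h.
Outlet amounts (n = n₀ + Σ ν·ξ):
  D: 775 − 2(361.9) = 51.15
  G: 0 + 1(361.9) − 2(88.46) = 185
  B: 0 + 1(88.46) = 88.46
Total out = 324.6 kmol/h; y_B = 88.46 / 324.6 = 0.2725.

0.273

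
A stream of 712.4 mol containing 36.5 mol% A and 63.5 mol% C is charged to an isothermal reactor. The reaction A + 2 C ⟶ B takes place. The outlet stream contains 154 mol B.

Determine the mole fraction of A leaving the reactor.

For B: n = n₀ + 1ξ → 154 = 0 + 1ξ, giving ξ = 154 mol.
Outlet amounts (n = n₀ + ν ξ):
  A: 260 − 1(154) = 106
  C: 452.4 − 2(154) = 144.4
  B: 0 + 1(154) = 154
Total out = 404.4 mol; y_A = 106 / 404.4 = 0.2622.

0.262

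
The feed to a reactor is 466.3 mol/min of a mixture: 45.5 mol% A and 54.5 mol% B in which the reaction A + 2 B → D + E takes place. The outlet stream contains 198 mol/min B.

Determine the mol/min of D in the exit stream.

28.1 mol/min

For B: n = n₀ − 2ξ → 198 = 254.1 − 2ξ, giving ξ = 28.07 mol/min.
Outlet amounts (n = n₀ + ν ξ):
  A: 212.2 − 1(28.07) = 184.1
  B: 254.1 − 2(28.07) = 198
  D: 0 + 1(28.07) = 28.07
  E: 0 + 1(28.07) = 28.07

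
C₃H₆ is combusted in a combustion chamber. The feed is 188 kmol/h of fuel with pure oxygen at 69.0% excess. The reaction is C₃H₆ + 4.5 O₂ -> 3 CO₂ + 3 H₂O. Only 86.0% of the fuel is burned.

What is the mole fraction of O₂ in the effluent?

Stoichiometric O₂ = 4.5 × 188 = 846 kmol/h; O₂ fed = 846 × 1.690 = 1430 kmol/h.
Fuel reacted = 0.86 × 188 → ξ = 161.7 kmol/h.
Outlet (n = n₀ + ν ξ):
  C₃H₆: 188 − 1(161.7) = 26.32
  O₂: 1430 − 4.5(161.7) = 702.2
  CO₂: 0 + 3(161.7) = 485
  H₂O: 0 + 3(161.7) = 485
Total out = 1699 kmol/h; y_O₂ = 702.2 / 1699 = 0.4134.

0.413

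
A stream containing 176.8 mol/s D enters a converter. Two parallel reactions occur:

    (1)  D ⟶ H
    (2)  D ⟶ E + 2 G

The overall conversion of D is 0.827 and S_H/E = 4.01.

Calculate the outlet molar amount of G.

Conversion of D: D consumed = 0.827 × 176.8 = 146.2 mol/s = 1ξ₁ + 1ξ₂.
Selectivity: 1ξ₁ / (1ξ₂) = 4.01 → ξ₁ = 4.01 ξ₂.
Substitute: (1·4.01 + 1) ξ₂ = 146.2 → ξ₂ = 29.18 mol/s, ξ₁ = 117 mol/s.
Outlet amounts (n = n₀ + Σ ν·ξ):
  D: 176.8 − 1(117) − 1(29.18) = 30.59
  H: 0 + 1(117) = 117
  E: 0 + 1(29.18) = 29.18
  G: 0 + 2(29.18) = 58.37

58.4 mol/s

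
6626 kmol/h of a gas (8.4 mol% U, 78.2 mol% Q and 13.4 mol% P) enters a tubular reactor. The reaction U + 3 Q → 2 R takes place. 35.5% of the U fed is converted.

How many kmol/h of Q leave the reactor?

U reacted = 0.355 × 556.6 = 197.6 kmol/h; ν_U = −1, so ξ = 197.6/1 = 197.6 kmol/h.
Outlet amounts (n = n₀ + ν ξ):
  U: 556.6 − 1(197.6) = 359
  Q: 5182 − 3(197.6) = 4589
  R: 0 + 2(197.6) = 395.2
  P: 887.9 (inert)

4590 kmol/h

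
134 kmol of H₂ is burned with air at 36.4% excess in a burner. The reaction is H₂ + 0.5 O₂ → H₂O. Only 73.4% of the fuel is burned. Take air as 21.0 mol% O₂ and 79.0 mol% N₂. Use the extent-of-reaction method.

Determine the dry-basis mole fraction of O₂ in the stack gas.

0.1

Stoichiometric O₂ = 0.5 × 134 = 67 kmol; O₂ fed = 67 × 1.364 = 91.39 kmol.
N₂ fed = 91.39 × 79/21 = 343.8 kmol.
Fuel reacted = 0.734 × 134 → ξ = 98.36 kmol.
Outlet (n = n₀ + ν ξ):
  H₂: 134 − 1(98.36) = 35.64
  O₂: 91.39 − 0.5(98.36) = 42.21
  N₂: 343.8 (inert)
  H₂O: 0 + 1(98.36) = 98.36
Dry total = 421.6 kmol; y_O₂ (dry) = 42.21 / 421.6 = 0.1001.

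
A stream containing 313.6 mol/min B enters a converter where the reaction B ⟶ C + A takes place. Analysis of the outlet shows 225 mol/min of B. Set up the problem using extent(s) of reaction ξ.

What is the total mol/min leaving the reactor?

For B: n = n₀ − 1ξ → 225 = 313.6 − 1ξ, giving ξ = 88.6 mol/min.
Outlet amounts (n = n₀ + ν ξ):
  B: 313.6 − 1(88.6) = 225
  C: 0 + 1(88.6) = 88.6
  A: 0 + 1(88.6) = 88.6
Total out = 225 + 88.6 + 88.6 = 402.2 mol/min.

402 mol/min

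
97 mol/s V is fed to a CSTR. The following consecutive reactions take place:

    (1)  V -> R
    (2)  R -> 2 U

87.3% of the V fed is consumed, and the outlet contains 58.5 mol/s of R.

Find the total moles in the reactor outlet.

Conversion of V: V consumed = 1ξ₁ = 0.873 × 97 → ξ₁ = 84.68 mol/s.
R balance: n_R = 0 + 1ξ₁ − 1ξ₂ = 58.5 → ξ₂ = (1·84.68 − 58.5)/1 = 26.18 mol/s.
Outlet amounts (n = n₀ + Σ ν·ξ):
  V: 97 − 1(84.68) = 12.32
  R: 0 + 1(84.68) − 1(26.18) = 58.5
  U: 0 + 2(26.18) = 52.36
Total out = 12.32 + 58.5 + 52.36 = 123.2 mol/s.

123 mol/s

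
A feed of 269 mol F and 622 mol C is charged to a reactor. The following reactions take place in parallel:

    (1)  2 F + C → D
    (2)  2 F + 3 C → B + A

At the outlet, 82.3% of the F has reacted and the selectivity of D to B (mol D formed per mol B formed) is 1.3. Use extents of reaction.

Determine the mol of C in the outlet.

Conversion of F: F consumed = 0.823 × 269 = 221.4 mol = 2ξ₁ + 2ξ₂.
Selectivity: 1ξ₁ / (1ξ₂) = 1.3 → ξ₁ = 1.3 ξ₂.
Substitute: (2·1.3 + 2) ξ₂ = 221.4 → ξ₂ = 48.13 mol, ξ₁ = 62.57 mol.
Outlet amounts (n = n₀ + Σ ν·ξ):
  F: 269 − 2(62.57) − 2(48.13) = 47.61
  C: 622 − 1(62.57) − 3(48.13) = 415.1
  D: 0 + 1(62.57) = 62.57
  B: 0 + 1(48.13) = 48.13
  A: 0 + 1(48.13) = 48.13

415 mol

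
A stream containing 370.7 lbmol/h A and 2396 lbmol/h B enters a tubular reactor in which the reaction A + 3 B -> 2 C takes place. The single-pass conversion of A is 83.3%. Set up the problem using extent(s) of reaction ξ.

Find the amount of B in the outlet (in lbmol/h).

A reacted = 0.833 × 370.7 = 308.8 lbmol/h; ν_A = −1, so ξ = 308.8/1 = 308.8 lbmol/h.
Outlet amounts (n = n₀ + ν ξ):
  A: 370.7 − 1(308.8) = 61.91
  B: 2396 − 3(308.8) = 1470
  C: 0 + 2(308.8) = 617.6

1470 lbmol/h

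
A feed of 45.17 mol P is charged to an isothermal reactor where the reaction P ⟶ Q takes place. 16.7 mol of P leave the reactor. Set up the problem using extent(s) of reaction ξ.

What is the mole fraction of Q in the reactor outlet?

For P: n = n₀ − 1ξ → 16.7 = 45.17 − 1ξ, giving ξ = 28.47 mol.
Outlet amounts (n = n₀ + ν ξ):
  P: 45.17 − 1(28.47) = 16.7
  Q: 0 + 1(28.47) = 28.47
Total out = 45.17 mol; y_Q = 28.47 / 45.17 = 0.6303.

0.63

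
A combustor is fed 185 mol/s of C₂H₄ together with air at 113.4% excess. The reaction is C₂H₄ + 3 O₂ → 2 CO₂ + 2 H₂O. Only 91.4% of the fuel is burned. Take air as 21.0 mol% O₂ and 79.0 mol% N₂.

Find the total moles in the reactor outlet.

Stoichiometric O₂ = 3 × 185 = 555 mol/s; O₂ fed = 555 × 2.134 = 1184 mol/s.
N₂ fed = 1184 × 79/21 = 4455 mol/s.
Fuel reacted = 0.914 × 185 → ξ = 169.1 mol/s.
Outlet (n = n₀ + ν ξ):
  C₂H₄: 185 − 1(169.1) = 15.91
  O₂: 1184 − 3(169.1) = 677.1
  N₂: 4455 (inert)
  CO₂: 0 + 2(169.1) = 338.2
  H₂O: 0 + 2(169.1) = 338.2
Total out = 15.91 + 677.1 + 4455 + 338.2 + 338.2 = 5825 mol/s.

5820 mol/s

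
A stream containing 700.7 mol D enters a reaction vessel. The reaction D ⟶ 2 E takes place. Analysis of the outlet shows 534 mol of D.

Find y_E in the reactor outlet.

0.384

For D: n = n₀ − 1ξ → 534 = 700.7 − 1ξ, giving ξ = 166.7 mol.
Outlet amounts (n = n₀ + ν ξ):
  D: 700.7 − 1(166.7) = 534
  E: 0 + 2(166.7) = 333.4
Total out = 867.4 mol; y_E = 333.4 / 867.4 = 0.3844.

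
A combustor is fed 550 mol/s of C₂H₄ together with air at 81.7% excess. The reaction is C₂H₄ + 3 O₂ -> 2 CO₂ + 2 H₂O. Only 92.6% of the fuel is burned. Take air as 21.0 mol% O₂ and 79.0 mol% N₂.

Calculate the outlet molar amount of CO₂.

1020 mol/s

Stoichiometric O₂ = 3 × 550 = 1650 mol/s; O₂ fed = 1650 × 1.817 = 2998 mol/s.
N₂ fed = 2998 × 79/21 = 11280 mol/s.
Fuel reacted = 0.926 × 550 → ξ = 509.3 mol/s.
Outlet (n = n₀ + ν ξ):
  C₂H₄: 550 − 1(509.3) = 40.7
  O₂: 2998 − 3(509.3) = 1470
  N₂: 11280 (inert)
  CO₂: 0 + 2(509.3) = 1019
  H₂O: 0 + 2(509.3) = 1019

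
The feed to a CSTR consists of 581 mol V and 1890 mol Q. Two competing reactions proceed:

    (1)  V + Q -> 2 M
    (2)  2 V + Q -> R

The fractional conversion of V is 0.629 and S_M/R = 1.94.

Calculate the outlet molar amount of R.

Conversion of V: V consumed = 0.629 × 581 = 365.4 mol = 1ξ₁ + 2ξ₂.
Selectivity: 2ξ₁ / (1ξ₂) = 1.94 → ξ₁ = 0.97 ξ₂.
Substitute: (1·0.97 + 2) ξ₂ = 365.4 → ξ₂ = 123 mol, ξ₁ = 119.4 mol.
Outlet amounts (n = n₀ + Σ ν·ξ):
  V: 581 − 1(119.4) − 2(123) = 215.6
  Q: 1890 − 1(119.4) − 1(123) = 1648
  M: 0 + 2(119.4) = 238.7
  R: 0 + 1(123) = 123

123 mol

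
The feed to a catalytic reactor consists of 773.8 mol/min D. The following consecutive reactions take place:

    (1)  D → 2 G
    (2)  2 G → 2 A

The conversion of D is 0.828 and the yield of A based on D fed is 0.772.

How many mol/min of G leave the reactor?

Conversion of D: D consumed = 1ξ₁ = 0.828 × 773.8 → ξ₁ = 640.7 mol/min.
Yield of A: 2ξ₂ / 773.8 = 0.772 → ξ₂ = 298.7 mol/min.
Outlet amounts (n = n₀ + Σ ν·ξ):
  D: 773.8 − 1(640.7) = 133.1
  G: 0 + 2(640.7) − 2(298.7) = 684
  A: 0 + 2(298.7) = 597.4

684 mol/min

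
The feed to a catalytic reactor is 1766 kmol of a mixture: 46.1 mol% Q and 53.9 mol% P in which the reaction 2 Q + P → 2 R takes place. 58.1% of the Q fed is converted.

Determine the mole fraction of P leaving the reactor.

0.468

Q reacted = 0.581 × 814.1 = 473 kmol; ν_Q = −2, so ξ = 473/2 = 236.5 kmol.
Outlet amounts (n = n₀ + ν ξ):
  Q: 814.1 − 2(236.5) = 341.1
  P: 951.9 − 1(236.5) = 715.4
  R: 0 + 2(236.5) = 473
Total out = 1529 kmol; y_P = 715.4 / 1529 = 0.4677.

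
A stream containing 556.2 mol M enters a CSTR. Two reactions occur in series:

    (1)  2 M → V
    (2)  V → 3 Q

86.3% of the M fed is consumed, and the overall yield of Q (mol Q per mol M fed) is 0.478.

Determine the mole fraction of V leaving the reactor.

0.307

Conversion of M: M consumed = 2ξ₁ = 0.863 × 556.2 → ξ₁ = 240 mol.
Yield of Q: 3ξ₂ / 556.2 = 0.478 → ξ₂ = 88.62 mol.
Outlet amounts (n = n₀ + Σ ν·ξ):
  M: 556.2 − 2(240) = 76.2
  V: 0 + 1(240) − 1(88.62) = 151.4
  Q: 0 + 3(88.62) = 265.9
Total out = 493.4 mol; y_V = 151.4 / 493.4 = 0.3068.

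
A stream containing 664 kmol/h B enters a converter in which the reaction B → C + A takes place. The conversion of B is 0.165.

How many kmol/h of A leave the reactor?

110 kmol/h

B reacted = 0.165 × 664 = 109.6 kmol/h; ν_B = −1, so ξ = 109.6/1 = 109.6 kmol/h.
Outlet amounts (n = n₀ + ν ξ):
  B: 664 − 1(109.6) = 554.4
  C: 0 + 1(109.6) = 109.6
  A: 0 + 1(109.6) = 109.6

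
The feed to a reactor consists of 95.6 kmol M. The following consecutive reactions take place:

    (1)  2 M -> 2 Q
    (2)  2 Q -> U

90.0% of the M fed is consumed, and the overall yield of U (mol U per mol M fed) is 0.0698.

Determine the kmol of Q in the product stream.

72.7 kmol

Conversion of M: M consumed = 2ξ₁ = 0.9 × 95.6 → ξ₁ = 43.02 kmol.
Yield of U: 1ξ₂ / 95.6 = 0.0698 → ξ₂ = 6.673 kmol.
Outlet amounts (n = n₀ + Σ ν·ξ):
  M: 95.6 − 2(43.02) = 9.56
  Q: 0 + 2(43.02) − 2(6.673) = 72.69
  U: 0 + 1(6.673) = 6.673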